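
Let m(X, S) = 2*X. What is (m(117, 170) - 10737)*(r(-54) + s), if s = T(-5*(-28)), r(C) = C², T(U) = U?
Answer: -32097168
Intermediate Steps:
s = 140 (s = -5*(-28) = 140)
(m(117, 170) - 10737)*(r(-54) + s) = (2*117 - 10737)*((-54)² + 140) = (234 - 10737)*(2916 + 140) = -10503*3056 = -32097168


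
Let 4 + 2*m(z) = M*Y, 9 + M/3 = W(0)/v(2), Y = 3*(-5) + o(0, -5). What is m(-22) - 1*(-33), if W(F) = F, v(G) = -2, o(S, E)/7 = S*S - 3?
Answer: 517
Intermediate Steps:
o(S, E) = -21 + 7*S**2 (o(S, E) = 7*(S*S - 3) = 7*(S**2 - 3) = 7*(-3 + S**2) = -21 + 7*S**2)
Y = -36 (Y = 3*(-5) + (-21 + 7*0**2) = -15 + (-21 + 7*0) = -15 + (-21 + 0) = -15 - 21 = -36)
M = -27 (M = -27 + 3*(0/(-2)) = -27 + 3*(0*(-1/2)) = -27 + 3*0 = -27 + 0 = -27)
m(z) = 484 (m(z) = -2 + (-27*(-36))/2 = -2 + (1/2)*972 = -2 + 486 = 484)
m(-22) - 1*(-33) = 484 - 1*(-33) = 484 + 33 = 517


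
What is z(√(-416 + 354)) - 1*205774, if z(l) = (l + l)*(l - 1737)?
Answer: -205898 - 3474*I*√62 ≈ -2.059e+5 - 27354.0*I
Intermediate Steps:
z(l) = 2*l*(-1737 + l) (z(l) = (2*l)*(-1737 + l) = 2*l*(-1737 + l))
z(√(-416 + 354)) - 1*205774 = 2*√(-416 + 354)*(-1737 + √(-416 + 354)) - 1*205774 = 2*√(-62)*(-1737 + √(-62)) - 205774 = 2*(I*√62)*(-1737 + I*√62) - 205774 = 2*I*√62*(-1737 + I*√62) - 205774 = -205774 + 2*I*√62*(-1737 + I*√62)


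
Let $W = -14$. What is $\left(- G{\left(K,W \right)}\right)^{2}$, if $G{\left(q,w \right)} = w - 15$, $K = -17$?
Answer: $841$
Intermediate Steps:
$G{\left(q,w \right)} = -15 + w$
$\left(- G{\left(K,W \right)}\right)^{2} = \left(- (-15 - 14)\right)^{2} = \left(\left(-1\right) \left(-29\right)\right)^{2} = 29^{2} = 841$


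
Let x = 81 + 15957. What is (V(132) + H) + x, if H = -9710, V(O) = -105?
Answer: 6223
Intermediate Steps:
x = 16038
(V(132) + H) + x = (-105 - 9710) + 16038 = -9815 + 16038 = 6223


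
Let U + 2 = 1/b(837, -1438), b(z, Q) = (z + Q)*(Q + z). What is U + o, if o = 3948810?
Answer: 1426313398409/361201 ≈ 3.9488e+6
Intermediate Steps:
b(z, Q) = (Q + z)**2 (b(z, Q) = (Q + z)*(Q + z) = (Q + z)**2)
U = -722401/361201 (U = -2 + 1/((-1438 + 837)**2) = -2 + 1/((-601)**2) = -2 + 1/361201 = -722401/361201 ≈ -2.0000)
U + o = -722401/361201 + 3948810 = 1426313398409/361201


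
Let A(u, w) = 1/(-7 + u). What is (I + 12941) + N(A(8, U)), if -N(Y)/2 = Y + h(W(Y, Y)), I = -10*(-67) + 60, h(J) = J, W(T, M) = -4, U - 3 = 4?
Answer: 13677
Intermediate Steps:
U = 7 (U = 3 + 4 = 7)
I = 730 (I = 670 + 60 = 730)
N(Y) = 8 - 2*Y (N(Y) = -2*(Y - 4) = -2*(-4 + Y) = 8 - 2*Y)
(I + 12941) + N(A(8, U)) = (730 + 12941) + (8 - 2/(-7 + 8)) = 13671 + (8 - 2/1) = 13671 + (8 - 2*1) = 13671 + (8 - 2) = 13671 + 6 = 13677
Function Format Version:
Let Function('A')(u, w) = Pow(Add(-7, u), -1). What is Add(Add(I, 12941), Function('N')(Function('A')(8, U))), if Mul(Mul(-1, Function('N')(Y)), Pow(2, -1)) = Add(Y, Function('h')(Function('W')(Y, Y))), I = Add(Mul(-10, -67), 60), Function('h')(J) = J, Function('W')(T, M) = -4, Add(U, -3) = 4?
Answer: 13677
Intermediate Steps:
U = 7 (U = Add(3, 4) = 7)
I = 730 (I = Add(670, 60) = 730)
Function('N')(Y) = Add(8, Mul(-2, Y)) (Function('N')(Y) = Mul(-2, Add(Y, -4)) = Mul(-2, Add(-4, Y)) = Add(8, Mul(-2, Y)))
Add(Add(I, 12941), Function('N')(Function('A')(8, U))) = Add(Add(730, 12941), Add(8, Mul(-2, Pow(Add(-7, 8), -1)))) = Add(13671, Add(8, Mul(-2, Pow(1, -1)))) = Add(13671, Add(8, Mul(-2, 1))) = Add(13671, Add(8, -2)) = Add(13671, 6) = 13677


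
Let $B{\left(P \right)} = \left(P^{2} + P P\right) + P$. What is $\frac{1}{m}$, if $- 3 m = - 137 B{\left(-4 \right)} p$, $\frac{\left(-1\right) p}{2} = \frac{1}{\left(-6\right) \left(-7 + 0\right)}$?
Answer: $- \frac{9}{548} \approx -0.016423$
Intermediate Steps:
$B{\left(P \right)} = P + 2 P^{2}$ ($B{\left(P \right)} = \left(P^{2} + P^{2}\right) + P = 2 P^{2} + P = P + 2 P^{2}$)
$p = - \frac{1}{21}$ ($p = - \frac{2}{\left(-6\right) \left(-7 + 0\right)} = - \frac{2}{\left(-6\right) \left(-7\right)} = - \frac{2}{42} = \left(-2\right) \frac{1}{42} = - \frac{1}{21} \approx -0.047619$)
$m = - \frac{548}{9}$ ($m = - \frac{- 137 \left(- 4 \left(1 + 2 \left(-4\right)\right)\right) \left(- \frac{1}{21}\right)}{3} = - \frac{- 137 \left(- 4 \left(1 - 8\right)\right) \left(- \frac{1}{21}\right)}{3} = - \frac{- 137 \left(\left(-4\right) \left(-7\right)\right) \left(- \frac{1}{21}\right)}{3} = - \frac{\left(-137\right) 28 \left(- \frac{1}{21}\right)}{3} = - \frac{\left(-3836\right) \left(- \frac{1}{21}\right)}{3} = \left(- \frac{1}{3}\right) \frac{548}{3} = - \frac{548}{9} \approx -60.889$)
$\frac{1}{m} = \frac{1}{- \frac{548}{9}} = - \frac{9}{548}$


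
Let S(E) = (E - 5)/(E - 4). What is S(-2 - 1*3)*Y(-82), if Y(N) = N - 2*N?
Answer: 820/9 ≈ 91.111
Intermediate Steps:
Y(N) = -N
S(E) = (-5 + E)/(-4 + E)
S(-2 - 1*3)*Y(-82) = ((-5 + (-2 - 1*3))/(-4 + (-2 - 1*3)))*(-1*(-82)) = ((-5 + (-2 - 3))/(-4 + (-2 - 3)))*82 = ((-5 - 5)/(-4 - 5))*82 = (-10/(-9))*82 = -⅑*(-10)*82 = (10/9)*82 = 820/9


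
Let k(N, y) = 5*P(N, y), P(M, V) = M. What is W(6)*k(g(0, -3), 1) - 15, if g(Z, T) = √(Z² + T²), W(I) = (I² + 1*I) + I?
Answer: 705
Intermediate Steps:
W(I) = I² + 2*I (W(I) = (I² + I) + I = (I + I²) + I = I² + 2*I)
g(Z, T) = √(T² + Z²)
k(N, y) = 5*N
W(6)*k(g(0, -3), 1) - 15 = (6*(2 + 6))*(5*√((-3)² + 0²)) - 15 = (6*8)*(5*√(9 + 0)) - 15 = 48*(5*√9) - 15 = 48*(5*3) - 15 = 48*15 - 15 = 720 - 15 = 705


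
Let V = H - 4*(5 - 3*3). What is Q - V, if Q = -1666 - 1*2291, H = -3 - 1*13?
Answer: -3957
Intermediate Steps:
H = -16 (H = -3 - 13 = -16)
Q = -3957 (Q = -1666 - 2291 = -3957)
V = 0 (V = -16 - 4*(5 - 3*3) = -16 - 4*(5 - 9) = -16 - 4*(-4) = -16 + 16 = 0)
Q - V = -3957 - 1*0 = -3957 + 0 = -3957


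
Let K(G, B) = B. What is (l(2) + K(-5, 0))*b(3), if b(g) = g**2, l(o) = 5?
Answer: 45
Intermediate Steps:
(l(2) + K(-5, 0))*b(3) = (5 + 0)*3**2 = 5*9 = 45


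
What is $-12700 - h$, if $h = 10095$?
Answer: $-22795$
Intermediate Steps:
$-12700 - h = -12700 - 10095 = -22795$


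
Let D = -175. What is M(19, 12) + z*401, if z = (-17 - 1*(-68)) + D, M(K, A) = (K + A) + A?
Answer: -49681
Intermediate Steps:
M(K, A) = K + 2*A (M(K, A) = (A + K) + A = K + 2*A)
z = -124 (z = (-17 - 1*(-68)) - 175 = (-17 + 68) - 175 = 51 - 175 = -124)
M(19, 12) + z*401 = (19 + 2*12) - 124*401 = (19 + 24) - 49724 = 43 - 49724 = -49681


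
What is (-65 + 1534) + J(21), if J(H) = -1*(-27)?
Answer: 1496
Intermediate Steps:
J(H) = 27
(-65 + 1534) + J(21) = (-65 + 1534) + 27 = 1469 + 27 = 1496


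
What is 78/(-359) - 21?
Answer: -7617/359 ≈ -21.217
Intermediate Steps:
78/(-359) - 21 = 78*(-1/359) - 21 = -78/359 - 21 = -7617/359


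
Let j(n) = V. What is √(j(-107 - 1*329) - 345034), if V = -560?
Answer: I*√345594 ≈ 587.87*I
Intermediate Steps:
j(n) = -560
√(j(-107 - 1*329) - 345034) = √(-560 - 345034) = √(-345594) = I*√345594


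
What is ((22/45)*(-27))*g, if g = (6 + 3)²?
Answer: -5346/5 ≈ -1069.2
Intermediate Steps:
g = 81 (g = 9² = 81)
((22/45)*(-27))*g = ((22/45)*(-27))*81 = -66/5*81 = -5346/5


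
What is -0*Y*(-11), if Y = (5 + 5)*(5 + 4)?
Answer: 0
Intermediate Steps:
Y = 90 (Y = 10*9 = 90)
-0*Y*(-11) = -0*90*(-11) = -13*0*(-11) = 0*(-11) = 0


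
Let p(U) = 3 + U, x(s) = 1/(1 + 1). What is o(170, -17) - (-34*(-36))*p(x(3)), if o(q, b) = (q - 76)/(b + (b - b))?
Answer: -72922/17 ≈ -4289.5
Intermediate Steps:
x(s) = 1/2
o(q, b) = (-76 + q)/b (o(q, b) = (-76 + q)/(b + 0) = (-76 + q)/b)
o(170, -17) - (-34*(-36))*p(x(3)) = (-76 + 170)/(-17) - (-34*(-36))*(3 + 1/2) = -1/17*94 - 1224*7/2 = -94/17 - 1*4284 = -94/17 - 4284 = -72922/17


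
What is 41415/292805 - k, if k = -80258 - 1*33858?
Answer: 6682755359/58561 ≈ 1.1412e+5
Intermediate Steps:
k = -114116 (k = -80258 - 33858 = -114116)
41415/292805 - k = 41415/292805 - 1*(-114116) = 41415*(1/292805) + 114116 = 8283/58561 + 114116 = 6682755359/58561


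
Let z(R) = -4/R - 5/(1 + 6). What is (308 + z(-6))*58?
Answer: 375086/21 ≈ 17861.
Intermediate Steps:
z(R) = -5/7 - 4/R (z(R) = -4/R - 5/7 = -5/7 - 4/R)
(308 + z(-6))*58 = (308 + (-5/7 - 4/(-6)))*58 = (308 + (-5/7 - 4*(-1/6)))*58 = (308 + (-5/7 + 2/3))*58 = (308 - 1/21)*58 = (6467/21)*58 = 375086/21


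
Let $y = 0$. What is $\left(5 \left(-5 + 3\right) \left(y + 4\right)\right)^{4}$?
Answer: $2560000$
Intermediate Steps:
$\left(5 \left(-5 + 3\right) \left(y + 4\right)\right)^{4} = \left(5 \left(-5 + 3\right) \left(0 + 4\right)\right)^{4} = \left(5 \left(-2\right) 4\right)^{4} = \left(\left(-10\right) 4\right)^{4} = \left(-40\right)^{4} = 2560000$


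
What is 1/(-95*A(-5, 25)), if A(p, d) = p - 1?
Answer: 1/570 ≈ 0.0017544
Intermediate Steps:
A(p, d) = -1 + p
1/(-95*A(-5, 25)) = 1/(-95*(-1 - 5)) = 1/(-95*(-6)) = 1/570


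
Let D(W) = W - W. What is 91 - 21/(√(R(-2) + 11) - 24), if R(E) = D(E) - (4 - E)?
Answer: 52465/571 + 21*√5/571 ≈ 91.965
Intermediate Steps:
D(W) = 0
R(E) = -4 + E (R(E) = 0 - (4 - E) = 0 + (-4 + E) = -4 + E)
91 - 21/(√(R(-2) + 11) - 24) = 91 - 21/(√((-4 - 2) + 11) - 24) = 91 - 21/(√(-6 + 11) - 24) = 91 - 21/(√5 - 24) = 91 - 21/(-24 + √5)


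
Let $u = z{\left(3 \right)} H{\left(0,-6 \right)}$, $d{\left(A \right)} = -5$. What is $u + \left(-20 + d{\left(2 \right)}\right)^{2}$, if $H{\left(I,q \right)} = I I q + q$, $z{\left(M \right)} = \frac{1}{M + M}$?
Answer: $624$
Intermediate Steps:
$z{\left(M \right)} = \frac{1}{2 M}$
$H{\left(I,q \right)} = q + q I^{2}$ ($H{\left(I,q \right)} = I^{2} q + q = q I^{2} + q = q + q I^{2}$)
$u = -1$ ($u = \frac{1}{2 \cdot 3} \left(- 6 \left(1 + 0^{2}\right)\right) = \frac{1}{2} \cdot \frac{1}{3} \left(- 6 \left(1 + 0\right)\right) = \frac{\left(-6\right) 1}{6} = \frac{1}{6} \left(-6\right) = -1$)
$u + \left(-20 + d{\left(2 \right)}\right)^{2} = -1 + \left(-20 - 5\right)^{2} = -1 + \left(-25\right)^{2} = -1 + 625 = 624$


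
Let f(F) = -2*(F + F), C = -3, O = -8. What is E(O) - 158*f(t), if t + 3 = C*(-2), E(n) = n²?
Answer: 1960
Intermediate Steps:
t = 3 (t = -3 - 3*(-2) = -3 + 6 = 3)
f(F) = -4*F
E(O) - 158*f(t) = (-8)² - (-632)*3 = 64 - 158*(-12) = 64 + 1896 = 1960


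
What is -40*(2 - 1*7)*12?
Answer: 2400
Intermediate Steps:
-40*(2 - 1*7)*12 = -40*(2 - 7)*12 = -40*(-5)*12 = 200*12 = 2400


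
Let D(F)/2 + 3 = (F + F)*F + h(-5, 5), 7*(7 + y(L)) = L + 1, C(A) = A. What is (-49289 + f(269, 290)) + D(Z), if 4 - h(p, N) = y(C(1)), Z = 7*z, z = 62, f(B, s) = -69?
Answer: 4928570/7 ≈ 7.0408e+5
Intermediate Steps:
y(L) = -48/7 + L/7 (y(L) = -7 + (L + 1)/7 = -7 + (1 + L)/7 = -7 + (⅐ + L/7) = -48/7 + L/7)
Z = 434 (Z = 7*62 = 434)
h(p, N) = 75/7 (h(p, N) = 4 - (-48/7 + (⅐)*1) = 4 - (-48/7 + ⅐) = 4 - 1*(-47/7) = 4 + 47/7 = 75/7)
D(F) = 108/7 + 4*F² (D(F) = -6 + 2*((F + F)*F + 75/7) = -6 + 2*((2*F)*F + 75/7) = -6 + 2*(2*F² + 75/7) = -6 + 2*(75/7 + 2*F²) = -6 + (150/7 + 4*F²) = 108/7 + 4*F²)
(-49289 + f(269, 290)) + D(Z) = (-49289 - 69) + (108/7 + 4*434²) = -49358 + (108/7 + 4*188356) = -49358 + (108/7 + 753424) = -49358 + 5274076/7 = 4928570/7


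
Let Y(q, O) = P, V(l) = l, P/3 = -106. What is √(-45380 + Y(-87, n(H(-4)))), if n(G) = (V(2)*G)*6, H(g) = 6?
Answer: I*√45698 ≈ 213.77*I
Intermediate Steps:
P = -318 (P = 3*(-106) = -318)
n(G) = 12*G (n(G) = (2*G)*6 = 12*G)
Y(q, O) = -318
√(-45380 + Y(-87, n(H(-4)))) = √(-45380 - 318) = √(-45698) = I*√45698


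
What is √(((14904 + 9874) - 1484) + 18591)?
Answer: √41885 ≈ 204.66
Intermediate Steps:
√(((14904 + 9874) - 1484) + 18591) = √((24778 - 1484) + 18591) = √(23294 + 18591) = √41885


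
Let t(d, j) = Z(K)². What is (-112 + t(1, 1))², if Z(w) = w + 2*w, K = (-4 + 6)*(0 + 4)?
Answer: 215296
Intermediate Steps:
K = 8 (K = 2*4 = 8)
Z(w) = 3*w
t(d, j) = 576 (t(d, j) = (3*8)² = 24² = 576)
(-112 + t(1, 1))² = (-112 + 576)² = 464² = 215296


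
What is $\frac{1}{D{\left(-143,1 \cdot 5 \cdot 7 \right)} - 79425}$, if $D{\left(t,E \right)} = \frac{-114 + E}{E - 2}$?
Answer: $- \frac{33}{2621104} \approx -1.259 \cdot 10^{-5}$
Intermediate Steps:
$D{\left(t,E \right)} = \frac{-114 + E}{-2 + E}$
$\frac{1}{D{\left(-143,1 \cdot 5 \cdot 7 \right)} - 79425} = \frac{1}{\frac{-114 + 1 \cdot 5 \cdot 7}{-2 + 1 \cdot 5 \cdot 7} - 79425} = \frac{1}{\frac{-114 + 5 \cdot 7}{-2 + 5 \cdot 7} - 79425} = \frac{1}{\frac{-114 + 35}{-2 + 35} - 79425} = \frac{1}{\frac{1}{33} \left(-79\right) - 79425} = \frac{1}{- \frac{79}{33} - 79425} = \frac{1}{- \frac{2621104}{33}} = - \frac{33}{2621104}$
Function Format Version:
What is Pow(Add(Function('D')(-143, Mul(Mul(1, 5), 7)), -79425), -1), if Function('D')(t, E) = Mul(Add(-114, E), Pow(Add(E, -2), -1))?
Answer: Rational(-33, 2621104) ≈ -1.2590e-5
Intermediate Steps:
Function('D')(t, E) = Mul(Pow(Add(-2, E), -1), Add(-114, E)) (Function('D')(t, E) = Mul(Add(-114, E), Pow(Add(-2, E), -1)) = Mul(Pow(Add(-2, E), -1), Add(-114, E)))
Pow(Add(Function('D')(-143, Mul(Mul(1, 5), 7)), -79425), -1) = Pow(Add(Mul(Pow(Add(-2, Mul(Mul(1, 5), 7)), -1), Add(-114, Mul(Mul(1, 5), 7))), -79425), -1) = Pow(Add(Mul(Pow(Add(-2, Mul(5, 7)), -1), Add(-114, Mul(5, 7))), -79425), -1) = Pow(Add(Mul(Pow(Add(-2, 35), -1), Add(-114, 35)), -79425), -1) = Pow(Add(Mul(Pow(33, -1), -79), -79425), -1) = Pow(Add(Mul(Rational(1, 33), -79), -79425), -1) = Pow(Add(Rational(-79, 33), -79425), -1) = Pow(Rational(-2621104, 33), -1) = Rational(-33, 2621104)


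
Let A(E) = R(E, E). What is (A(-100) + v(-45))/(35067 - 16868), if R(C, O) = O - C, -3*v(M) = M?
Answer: 15/18199 ≈ 0.00082422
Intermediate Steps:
v(M) = -M/3
A(E) = 0 (A(E) = E - E = 0)
(A(-100) + v(-45))/(35067 - 16868) = (0 - 1/3*(-45))/(35067 - 16868) = (0 + 15)/18199 = 15*(1/18199) = 15/18199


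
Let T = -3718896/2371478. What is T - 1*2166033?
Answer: -2568351662835/1185739 ≈ -2.1660e+6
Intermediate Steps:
T = -1859448/1185739 (T = -3718896*1/2371478 = -1859448/1185739 ≈ -1.5682)
T - 1*2166033 = -1859448/1185739 - 1*2166033 = -1859448/1185739 - 2166033 = -2568351662835/1185739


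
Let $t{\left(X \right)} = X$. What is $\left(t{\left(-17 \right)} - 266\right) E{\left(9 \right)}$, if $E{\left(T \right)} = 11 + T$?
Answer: $-5660$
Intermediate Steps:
$\left(t{\left(-17 \right)} - 266\right) E{\left(9 \right)} = \left(-17 - 266\right) \left(11 + 9\right) = \left(-283\right) 20 = -5660$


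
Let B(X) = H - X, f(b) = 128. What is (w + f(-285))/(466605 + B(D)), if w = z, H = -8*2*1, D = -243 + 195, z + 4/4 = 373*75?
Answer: 28102/466637 ≈ 0.060222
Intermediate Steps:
z = 27974 (z = -1 + 373*75 = -1 + 27975 = 27974)
D = -48
H = -16 (H = -16*1 = -16)
w = 27974
B(X) = -16 - X
(w + f(-285))/(466605 + B(D)) = (27974 + 128)/(466605 + (-16 - 1*(-48))) = 28102/(466605 + (-16 + 48)) = 28102/(466605 + 32) = 28102/466637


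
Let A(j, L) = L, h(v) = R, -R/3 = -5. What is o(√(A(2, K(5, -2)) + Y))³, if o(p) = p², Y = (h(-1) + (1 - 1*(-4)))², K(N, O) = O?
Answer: 63044792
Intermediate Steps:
R = 15 (R = -3*(-5) = 15)
h(v) = 15
Y = 400 (Y = (15 + (1 - 1*(-4)))² = (15 + (1 + 4))² = (15 + 5)² = 20² = 400)
o(√(A(2, K(5, -2)) + Y))³ = ((√(-2 + 400))²)³ = ((√398)²)³ = 398³ = 63044792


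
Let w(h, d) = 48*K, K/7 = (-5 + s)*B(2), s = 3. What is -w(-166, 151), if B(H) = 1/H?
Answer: 336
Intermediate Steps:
K = -7 (K = 7*((-5 + 3)/2) = 7*(-2*1/2) = 7*(-1) = -7)
w(h, d) = -336 (w(h, d) = 48*(-7) = -336)
-w(-166, 151) = -1*(-336) = 336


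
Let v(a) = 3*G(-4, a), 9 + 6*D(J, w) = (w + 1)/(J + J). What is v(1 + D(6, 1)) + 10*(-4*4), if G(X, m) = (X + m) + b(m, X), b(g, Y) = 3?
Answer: -1973/12 ≈ -164.42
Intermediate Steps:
D(J, w) = -3/2 + (1 + w)/(12*J) (D(J, w) = -3/2 + ((w + 1)/(J + J))/6 = -3/2 + ((1 + w)/((2*J)))/6 = -3/2 + ((1 + w)*(1/(2*J)))/6 = -3/2 + ((1 + w)/(2*J))/6 = -3/2 + (1 + w)/(12*J))
G(X, m) = 3 + X + m (G(X, m) = (X + m) + 3 = 3 + X + m)
v(a) = -3 + 3*a (v(a) = 3*(3 - 4 + a) = 3*(-1 + a) = -3 + 3*a)
v(1 + D(6, 1)) + 10*(-4*4) = (-3 + 3*(1 + (1/12)*(1 + 1 - 18*6)/6)) + 10*(-4*4) = (-3 + 3*(1 + (1/12)*(⅙)*(1 + 1 - 108))) + 10*(-16) = (-3 + 3*(1 + (1/12)*(⅙)*(-106))) - 160 = (-3 + 3*(1 - 53/36)) - 160 = (-3 + 3*(-17/36)) - 160 = (-3 - 17/12) - 160 = -53/12 - 160 = -1973/12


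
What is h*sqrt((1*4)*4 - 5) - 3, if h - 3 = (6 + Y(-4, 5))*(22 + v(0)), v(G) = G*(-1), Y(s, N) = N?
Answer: -3 + 245*sqrt(11) ≈ 809.57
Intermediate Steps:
v(G) = -G
h = 245 (h = 3 + (6 + 5)*(22 - 1*0) = 3 + 11*(22 + 0) = 3 + 11*22 = 3 + 242 = 245)
h*sqrt((1*4)*4 - 5) - 3 = 245*sqrt((1*4)*4 - 5) - 3 = 245*sqrt(4*4 - 5) - 3 = 245*sqrt(16 - 5) - 3 = 245*sqrt(11) - 3 = -3 + 245*sqrt(11)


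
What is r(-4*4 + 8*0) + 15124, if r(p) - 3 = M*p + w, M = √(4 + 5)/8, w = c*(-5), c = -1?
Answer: 15126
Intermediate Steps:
w = 5 (w = -1*(-5) = 5)
M = 3/8 (M = √9*(⅛) = 3*(⅛) = 3/8 ≈ 0.37500)
r(p) = 8 + 3*p/8 (r(p) = 3 + (3*p/8 + 5) = 3 + (5 + 3*p/8) = 8 + 3*p/8)
r(-4*4 + 8*0) + 15124 = (8 + 3*(-4*4 + 8*0)/8) + 15124 = (8 + 3*(-16 + 0)/8) + 15124 = (8 + (3/8)*(-16)) + 15124 = (8 - 6) + 15124 = 2 + 15124 = 15126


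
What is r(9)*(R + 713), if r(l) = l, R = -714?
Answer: -9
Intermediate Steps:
r(9)*(R + 713) = 9*(-714 + 713) = 9*(-1) = -9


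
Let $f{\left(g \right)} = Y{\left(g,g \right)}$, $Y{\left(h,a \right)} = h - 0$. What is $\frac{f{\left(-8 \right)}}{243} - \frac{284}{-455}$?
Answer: $\frac{65372}{110565} \approx 0.59125$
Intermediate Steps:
$Y{\left(h,a \right)} = h$ ($Y{\left(h,a \right)} = h + 0 = h$)
$f{\left(g \right)} = g$
$\frac{f{\left(-8 \right)}}{243} - \frac{284}{-455} = - \frac{8}{243} - \frac{284}{-455} = \left(-8\right) \frac{1}{243} - - \frac{284}{455} = - \frac{8}{243} + \frac{284}{455} = \frac{65372}{110565}$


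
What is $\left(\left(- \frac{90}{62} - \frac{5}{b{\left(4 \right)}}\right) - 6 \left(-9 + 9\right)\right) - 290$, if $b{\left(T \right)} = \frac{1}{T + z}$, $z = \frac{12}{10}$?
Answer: $- \frac{9841}{31} \approx -317.45$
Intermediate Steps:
$z = \frac{6}{5}$ ($z = 12 \cdot \frac{1}{10} = \frac{6}{5} \approx 1.2$)
$b{\left(T \right)} = \frac{1}{\frac{6}{5} + T}$ ($b{\left(T \right)} = \frac{1}{T + \frac{6}{5}} = \frac{1}{\frac{6}{5} + T}$)
$\left(\left(- \frac{90}{62} - \frac{5}{b{\left(4 \right)}}\right) - 6 \left(-9 + 9\right)\right) - 290 = \left(\left(- \frac{90}{62} - \frac{5}{5 \frac{1}{6 + 5 \cdot 4}}\right) - 6 \left(-9 + 9\right)\right) - 290 = \left(\left(\left(-90\right) \frac{1}{62} - \frac{5}{5 \frac{1}{6 + 20}}\right) - 0\right) - 290 = \left(\left(- \frac{45}{31} - \frac{5}{5 \cdot \frac{1}{26}}\right) + 0\right) - 290 = \left(\left(- \frac{45}{31} - \frac{5}{\frac{5}{26}}\right) + 0\right) - 290 = \left(\left(- \frac{45}{31} - 26\right) + 0\right) - 290 = \left(- \frac{851}{31} + 0\right) - 290 = - \frac{851}{31} - 290 = - \frac{9841}{31}$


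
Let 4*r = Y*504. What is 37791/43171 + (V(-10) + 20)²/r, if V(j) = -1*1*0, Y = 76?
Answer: 47394377/51675687 ≈ 0.91715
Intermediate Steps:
r = 9576 (r = (76*504)/4 = (¼)*38304 = 9576)
V(j) = 0 (V(j) = -1*0 = 0)
37791/43171 + (V(-10) + 20)²/r = 37791/43171 + (0 + 20)²/9576 = 37791*(1/43171) + 20²*(1/9576) = 37791/43171 + 400*(1/9576) = 37791/43171 + 50/1197 = 47394377/51675687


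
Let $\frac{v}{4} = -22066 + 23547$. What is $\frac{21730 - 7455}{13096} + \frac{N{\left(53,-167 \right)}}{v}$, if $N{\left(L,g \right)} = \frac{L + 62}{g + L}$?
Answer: $\frac{301216105}{276381258} \approx 1.0899$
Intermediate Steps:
$N{\left(L,g \right)} = \frac{62 + L}{L + g}$
$v = 5924$ ($v = 4 \left(-22066 + 23547\right) = 4 \cdot 1481 = 5924$)
$\frac{21730 - 7455}{13096} + \frac{N{\left(53,-167 \right)}}{v} = \frac{21730 - 7455}{13096} + \frac{\frac{1}{53 - 167} \left(62 + 53\right)}{5924} = 14275 \cdot \frac{1}{13096} + \frac{1}{-114} \cdot 115 \cdot \frac{1}{5924} = \frac{14275}{13096} + \left(- \frac{1}{114}\right) 115 \cdot \frac{1}{5924} = \frac{14275}{13096} - \frac{115}{675336} = \frac{301216105}{276381258}$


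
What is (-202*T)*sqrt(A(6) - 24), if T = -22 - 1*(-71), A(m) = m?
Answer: -29694*I*sqrt(2) ≈ -41994.0*I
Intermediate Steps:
T = 49 (T = -22 + 71 = 49)
(-202*T)*sqrt(A(6) - 24) = (-202*49)*sqrt(6 - 24) = -29694*I*sqrt(2)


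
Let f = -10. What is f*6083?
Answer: -60830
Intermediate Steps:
f*6083 = -10*6083 = -60830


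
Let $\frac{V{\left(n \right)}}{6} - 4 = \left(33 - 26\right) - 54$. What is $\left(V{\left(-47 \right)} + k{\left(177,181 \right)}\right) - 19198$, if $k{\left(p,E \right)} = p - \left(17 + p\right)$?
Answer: $-19473$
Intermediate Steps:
$k{\left(p,E \right)} = -17$ ($k{\left(p,E \right)} = p - \left(17 + p\right) = -17$)
$V{\left(n \right)} = -258$ ($V{\left(n \right)} = 24 + 6 \left(\left(33 - 26\right) - 54\right) = 24 + 6 \left(7 - 54\right) = 24 + 6 \left(-47\right) = 24 - 282 = -258$)
$\left(V{\left(-47 \right)} + k{\left(177,181 \right)}\right) - 19198 = \left(-258 - 17\right) - 19198 = -275 - 19198 = -19473$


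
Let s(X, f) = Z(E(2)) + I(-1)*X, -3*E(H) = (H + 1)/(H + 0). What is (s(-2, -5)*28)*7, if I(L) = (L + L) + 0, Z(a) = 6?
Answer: 1960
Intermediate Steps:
E(H) = -(1 + H)/(3*H) (E(H) = -(H + 1)/(3*(H + 0)) = -(1 + H)/(3*H))
I(L) = 2*L (I(L) = 2*L + 0 = 2*L)
s(X, f) = 6 - 2*X (s(X, f) = 6 + (2*(-1))*X = 6 - 2*X)
(s(-2, -5)*28)*7 = ((6 - 2*(-2))*28)*7 = ((6 + 4)*28)*7 = (10*28)*7 = 280*7 = 1960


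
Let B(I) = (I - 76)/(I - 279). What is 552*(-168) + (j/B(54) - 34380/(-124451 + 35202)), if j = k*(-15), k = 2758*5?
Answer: -2167922180349/981739 ≈ -2.2082e+6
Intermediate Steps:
k = 13790
B(I) = (-76 + I)/(-279 + I)
j = -206850 (j = 13790*(-15) = -206850)
552*(-168) + (j/B(54) - 34380/(-124451 + 35202)) = 552*(-168) + (-206850*(-279 + 54)/(-76 + 54) - 34380/(-124451 + 35202)) = -92736 + (-206850/(-22/(-225)) - 34380/(-89249)) = -92736 + (-206850/((-1/225*(-22))) - 34380*(-1/89249)) = -92736 + (-206850/22/225 + 34380/89249) = -92736 + (-206850*225/22 + 34380/89249) = -92736 + (-23270625/11 + 34380/89249) = -92736 - 2076879632445/981739 = -2167922180349/981739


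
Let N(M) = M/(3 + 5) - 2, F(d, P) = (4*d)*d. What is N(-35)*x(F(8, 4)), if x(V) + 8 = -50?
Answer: 1479/4 ≈ 369.75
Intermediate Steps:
F(d, P) = 4*d²
x(V) = -58 (x(V) = -8 - 50 = -58)
N(M) = -2 + M/8 (N(M) = M/8 - 2 = -2 + M/8)
N(-35)*x(F(8, 4)) = (-2 + (⅛)*(-35))*(-58) = (-2 - 35/8)*(-58) = -51/8*(-58) = 1479/4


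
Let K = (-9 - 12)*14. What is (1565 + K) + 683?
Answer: 1954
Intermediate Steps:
K = -294 (K = -21*14 = -294)
(1565 + K) + 683 = (1565 - 294) + 683 = 1271 + 683 = 1954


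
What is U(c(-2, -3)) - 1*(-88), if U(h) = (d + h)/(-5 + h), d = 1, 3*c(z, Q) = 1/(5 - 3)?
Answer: 2545/29 ≈ 87.759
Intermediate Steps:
c(z, Q) = 1/6 (c(z, Q) = 1/(3*(5 - 3)) = (1/3)/2 = (1/3)*(1/2) = 1/6)
U(h) = (1 + h)/(-5 + h)
U(c(-2, -3)) - 1*(-88) = (1 + 1/6)/(-5 + 1/6) - 1*(-88) = (7/6)/(-29/6) + 88 = -6/29*7/6 + 88 = -7/29 + 88 = 2545/29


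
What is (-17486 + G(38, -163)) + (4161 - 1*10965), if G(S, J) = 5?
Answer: -24285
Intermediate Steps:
(-17486 + G(38, -163)) + (4161 - 1*10965) = (-17486 + 5) + (4161 - 1*10965) = -17481 + (4161 - 10965) = -17481 - 6804 = -24285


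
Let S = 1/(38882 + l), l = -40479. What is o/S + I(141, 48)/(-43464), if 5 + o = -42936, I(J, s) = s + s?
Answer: 124192543143/1811 ≈ 6.8577e+7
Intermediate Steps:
I(J, s) = 2*s
o = -42941 (o = -5 - 42936 = -42941)
S = -1/1597 (S = 1/(38882 - 40479) = 1/(-1597) = -1/1597 ≈ -0.00062617)
o/S + I(141, 48)/(-43464) = -42941/(-1/1597) + (2*48)/(-43464) = -42941*(-1597) + 96*(-1/43464) = 68576777 - 4/1811 = 124192543143/1811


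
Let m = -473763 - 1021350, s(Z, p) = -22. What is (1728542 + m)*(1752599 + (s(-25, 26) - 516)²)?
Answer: 476672055447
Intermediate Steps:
m = -1495113
(1728542 + m)*(1752599 + (s(-25, 26) - 516)²) = (1728542 - 1495113)*(1752599 + (-22 - 516)²) = 233429*(1752599 + (-538)²) = 233429*(1752599 + 289444) = 233429*2042043 = 476672055447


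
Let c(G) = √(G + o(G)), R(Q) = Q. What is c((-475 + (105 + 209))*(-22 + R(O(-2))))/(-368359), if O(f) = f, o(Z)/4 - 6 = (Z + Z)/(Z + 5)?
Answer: -4*√3644981031/1425180971 ≈ -0.00016945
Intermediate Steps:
o(Z) = 24 + 8*Z/(5 + Z) (o(Z) = 24 + 4*((Z + Z)/(Z + 5)) = 24 + 4*((2*Z)/(5 + Z)) = 24 + 4*(2*Z/(5 + Z)) = 24 + 8*Z/(5 + Z))
c(G) = √(G + 8*(15 + 4*G)/(5 + G))
c((-475 + (105 + 209))*(-22 + R(O(-2))))/(-368359) = √((120 + ((-475 + (105 + 209))*(-22 - 2))² + 37*((-475 + (105 + 209))*(-22 - 2)))/(5 + (-475 + (105 + 209))*(-22 - 2)))/(-368359) = √((120 + ((-475 + 314)*(-24))² + 37*((-475 + 314)*(-24)))/(5 + (-475 + 314)*(-24)))*(-1/368359) = √((120 + (-161*(-24))² + 37*(-161*(-24)))/(5 - 161*(-24)))*(-1/368359) = √((120 + 3864² + 37*3864)/(5 + 3864))*(-1/368359) = √((120 + 14930496 + 142968)/3869)*(-1/368359) = √((1/3869)*15073584)*(-1/368359) = √(15073584/3869)*(-1/368359) = (4*√3644981031/3869)*(-1/368359) = -4*√3644981031/1425180971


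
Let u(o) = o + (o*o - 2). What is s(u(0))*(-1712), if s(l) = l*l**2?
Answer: 13696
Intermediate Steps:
u(o) = -2 + o + o**2 (u(o) = o + (o**2 - 2) = o + (-2 + o**2) = -2 + o + o**2)
s(l) = l**3
s(u(0))*(-1712) = (-2 + 0 + 0**2)**3*(-1712) = (-2 + 0 + 0)**3*(-1712) = (-2)**3*(-1712) = -8*(-1712) = 13696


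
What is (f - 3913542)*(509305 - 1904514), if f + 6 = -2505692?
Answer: 8956181421160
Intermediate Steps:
f = -2505698 (f = -6 - 2505692 = -2505698)
(f - 3913542)*(509305 - 1904514) = (-2505698 - 3913542)*(509305 - 1904514) = -6419240*(-1395209) = 8956181421160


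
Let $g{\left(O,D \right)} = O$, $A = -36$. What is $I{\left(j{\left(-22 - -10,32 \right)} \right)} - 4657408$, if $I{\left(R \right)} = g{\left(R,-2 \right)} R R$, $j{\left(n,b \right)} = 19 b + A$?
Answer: $182491840$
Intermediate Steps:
$j{\left(n,b \right)} = -36 + 19 b$ ($j{\left(n,b \right)} = 19 b - 36 = -36 + 19 b$)
$I{\left(R \right)} = R^{3}$ ($I{\left(R \right)} = R R R = R^{2} R = R^{3}$)
$I{\left(j{\left(-22 - -10,32 \right)} \right)} - 4657408 = \left(-36 + 19 \cdot 32\right)^{3} - 4657408 = \left(-36 + 608\right)^{3} - 4657408 = 572^{3} - 4657408 = 187149248 - 4657408 = 182491840$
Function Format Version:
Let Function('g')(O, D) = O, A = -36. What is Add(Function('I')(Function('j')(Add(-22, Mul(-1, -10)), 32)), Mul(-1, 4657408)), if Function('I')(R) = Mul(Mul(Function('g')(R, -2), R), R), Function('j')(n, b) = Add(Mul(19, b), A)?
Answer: 182491840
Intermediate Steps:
Function('j')(n, b) = Add(-36, Mul(19, b)) (Function('j')(n, b) = Add(Mul(19, b), -36) = Add(-36, Mul(19, b)))
Function('I')(R) = Pow(R, 3) (Function('I')(R) = Mul(Mul(R, R), R) = Mul(Pow(R, 2), R) = Pow(R, 3))
Add(Function('I')(Function('j')(Add(-22, Mul(-1, -10)), 32)), Mul(-1, 4657408)) = Add(Pow(Add(-36, Mul(19, 32)), 3), Mul(-1, 4657408)) = Add(Pow(Add(-36, 608), 3), -4657408) = Add(Pow(572, 3), -4657408) = Add(187149248, -4657408) = 182491840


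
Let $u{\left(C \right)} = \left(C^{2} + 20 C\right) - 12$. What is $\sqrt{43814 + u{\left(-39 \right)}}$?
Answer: $\sqrt{44543} \approx 211.05$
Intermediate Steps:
$u{\left(C \right)} = -12 + C^{2} + 20 C$
$\sqrt{43814 + u{\left(-39 \right)}} = \sqrt{43814 + \left(-12 + \left(-39\right)^{2} + 20 \left(-39\right)\right)} = \sqrt{43814 - -729} = \sqrt{43814 + 729} = \sqrt{44543}$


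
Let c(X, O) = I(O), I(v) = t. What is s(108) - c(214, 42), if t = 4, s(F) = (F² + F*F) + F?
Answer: 23432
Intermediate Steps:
s(F) = F + 2*F² (s(F) = (F² + F²) + F = 2*F² + F = F + 2*F²)
I(v) = 4
c(X, O) = 4
s(108) - c(214, 42) = 108*(1 + 2*108) - 1*4 = 108*(1 + 216) - 4 = 108*217 - 4 = 23436 - 4 = 23432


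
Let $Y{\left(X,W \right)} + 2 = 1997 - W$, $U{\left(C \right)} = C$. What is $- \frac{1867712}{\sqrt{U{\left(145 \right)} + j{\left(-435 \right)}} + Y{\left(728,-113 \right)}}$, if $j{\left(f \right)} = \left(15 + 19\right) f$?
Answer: $- \frac{3937136896}{4458309} + \frac{1867712 i \sqrt{14645}}{4458309} \approx -883.1 + 50.697 i$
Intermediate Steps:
$j{\left(f \right)} = 34 f$
$Y{\left(X,W \right)} = 1995 - W$ ($Y{\left(X,W \right)} = -2 - \left(-1997 + W\right) = 1995 - W$)
$- \frac{1867712}{\sqrt{U{\left(145 \right)} + j{\left(-435 \right)}} + Y{\left(728,-113 \right)}} = - \frac{1867712}{\sqrt{145 + 34 \left(-435\right)} + \left(1995 - -113\right)} = - \frac{1867712}{\sqrt{145 - 14790} + \left(1995 + 113\right)} = - \frac{1867712}{\sqrt{-14645} + 2108} = - \frac{1867712}{i \sqrt{14645} + 2108} = - \frac{1867712}{2108 + i \sqrt{14645}}$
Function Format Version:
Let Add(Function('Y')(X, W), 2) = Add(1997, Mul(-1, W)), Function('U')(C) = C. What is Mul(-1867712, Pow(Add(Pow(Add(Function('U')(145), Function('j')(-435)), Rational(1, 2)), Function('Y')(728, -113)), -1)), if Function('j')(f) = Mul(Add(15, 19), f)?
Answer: Add(Rational(-3937136896, 4458309), Mul(Rational(1867712, 4458309), I, Pow(14645, Rational(1, 2)))) ≈ Add(-883.10, Mul(50.697, I))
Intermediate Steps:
Function('j')(f) = Mul(34, f)
Function('Y')(X, W) = Add(1995, Mul(-1, W)) (Function('Y')(X, W) = Add(-2, Add(1997, Mul(-1, W))) = Add(1995, Mul(-1, W)))
Mul(-1867712, Pow(Add(Pow(Add(Function('U')(145), Function('j')(-435)), Rational(1, 2)), Function('Y')(728, -113)), -1)) = Mul(-1867712, Pow(Add(Pow(Add(145, Mul(34, -435)), Rational(1, 2)), Add(1995, Mul(-1, -113))), -1)) = Mul(-1867712, Pow(Add(Pow(Add(145, -14790), Rational(1, 2)), Add(1995, 113)), -1)) = Mul(-1867712, Pow(Add(Pow(-14645, Rational(1, 2)), 2108), -1)) = Mul(-1867712, Pow(Add(Mul(I, Pow(14645, Rational(1, 2))), 2108), -1)) = Mul(-1867712, Pow(Add(2108, Mul(I, Pow(14645, Rational(1, 2)))), -1))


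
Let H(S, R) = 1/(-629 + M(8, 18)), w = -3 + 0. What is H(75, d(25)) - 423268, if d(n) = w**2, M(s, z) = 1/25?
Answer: -6655466057/15724 ≈ -4.2327e+5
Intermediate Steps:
w = -3
M(s, z) = 1/25
d(n) = 9 (d(n) = (-3)**2 = 9)
H(S, R) = -25/15724 (H(S, R) = 1/(-629 + 1/25) = 1/(-15724/25) = -25/15724)
H(75, d(25)) - 423268 = -25/15724 - 423268 = -6655466057/15724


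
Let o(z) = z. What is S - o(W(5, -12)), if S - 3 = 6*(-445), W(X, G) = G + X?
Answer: -2660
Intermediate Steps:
S = -2667 (S = 3 + 6*(-445) = 3 - 2670 = -2667)
S - o(W(5, -12)) = -2667 - (-12 + 5) = -2667 - 1*(-7) = -2667 + 7 = -2660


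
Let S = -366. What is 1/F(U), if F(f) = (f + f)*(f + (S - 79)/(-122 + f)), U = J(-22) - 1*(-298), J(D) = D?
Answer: 77/11608284 ≈ 6.6332e-6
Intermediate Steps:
U = 276 (U = -22 - 1*(-298) = -22 + 298 = 276)
F(f) = 2*f*(f - 445/(-122 + f)) (F(f) = (f + f)*(f + (-366 - 79)/(-122 + f)) = (2*f)*(f - 445/(-122 + f)) = 2*f*(f - 445/(-122 + f)))
1/F(U) = 1/(2*276*(-445 + 276² - 122*276)/(-122 + 276)) = 1/(2*276*(-445 + 76176 - 33672)/154) = 1/(2*276*(1/154)*42059) = 1/(11608284/77) = 77/11608284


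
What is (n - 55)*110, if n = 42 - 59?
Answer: -7920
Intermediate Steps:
n = -17
(n - 55)*110 = (-17 - 55)*110 = -72*110 = -7920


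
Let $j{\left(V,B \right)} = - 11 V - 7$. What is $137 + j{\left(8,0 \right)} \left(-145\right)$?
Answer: $13912$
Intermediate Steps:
$j{\left(V,B \right)} = -7 - 11 V$
$137 + j{\left(8,0 \right)} \left(-145\right) = 137 + \left(-7 - 88\right) \left(-145\right) = 137 - -13775 = 137 + 13775 = 13912$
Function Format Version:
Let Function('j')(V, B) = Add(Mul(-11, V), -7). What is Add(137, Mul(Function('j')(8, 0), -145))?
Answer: 13912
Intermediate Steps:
Function('j')(V, B) = Add(-7, Mul(-11, V))
Add(137, Mul(Function('j')(8, 0), -145)) = Add(137, Mul(Add(-7, Mul(-11, 8)), -145)) = Add(137, Mul(Add(-7, -88), -145)) = Add(137, Mul(-95, -145)) = Add(137, 13775) = 13912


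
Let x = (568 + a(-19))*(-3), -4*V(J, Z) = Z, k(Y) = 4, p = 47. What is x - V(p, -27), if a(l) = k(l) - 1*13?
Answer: -6735/4 ≈ -1683.8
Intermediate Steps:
V(J, Z) = -Z/4
a(l) = -9 (a(l) = 4 - 1*13 = 4 - 13 = -9)
x = -1677 (x = (568 - 9)*(-3) = 559*(-3) = -1677)
x - V(p, -27) = -1677 - (-1)*(-27)/4 = -1677 - 1*27/4 = -1677 - 27/4 = -6735/4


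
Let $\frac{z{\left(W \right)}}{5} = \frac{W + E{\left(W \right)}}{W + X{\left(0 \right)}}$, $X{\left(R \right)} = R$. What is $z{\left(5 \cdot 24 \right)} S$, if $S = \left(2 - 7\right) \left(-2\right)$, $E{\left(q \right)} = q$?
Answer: $100$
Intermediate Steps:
$S = 10$ ($S = \left(-5\right) \left(-2\right) = 10$)
$z{\left(W \right)} = 10$ ($z{\left(W \right)} = 5 \frac{W + W}{W + 0} = 5 \frac{2 W}{W} = 5 \cdot 2 = 10$)
$z{\left(5 \cdot 24 \right)} S = 10 \cdot 10 = 100$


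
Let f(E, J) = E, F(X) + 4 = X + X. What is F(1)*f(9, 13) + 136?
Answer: 118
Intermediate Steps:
F(X) = -4 + 2*X (F(X) = -4 + (X + X) = -4 + 2*X)
F(1)*f(9, 13) + 136 = (-4 + 2*1)*9 + 136 = (-4 + 2)*9 + 136 = -2*9 + 136 = -18 + 136 = 118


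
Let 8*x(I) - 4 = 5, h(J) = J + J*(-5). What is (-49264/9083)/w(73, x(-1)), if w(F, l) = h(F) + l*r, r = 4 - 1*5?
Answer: 394112/21299635 ≈ 0.018503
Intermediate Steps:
h(J) = -4*J (h(J) = J - 5*J = -4*J)
r = -1 (r = 4 - 5 = -1)
x(I) = 9/8 (x(I) = 1/2 + (1/8)*5 = 1/2 + 5/8 = 9/8)
w(F, l) = -l - 4*F (w(F, l) = -4*F + l*(-1) = -4*F - l = -l - 4*F)
(-49264/9083)/w(73, x(-1)) = (-49264/9083)/(-1*9/8 - 4*73) = (-49264*1/9083)/(-9/8 - 292) = -49264/(9083*(-2345/8)) = -49264/9083*(-8/2345) = 394112/21299635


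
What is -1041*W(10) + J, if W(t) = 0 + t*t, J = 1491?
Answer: -102609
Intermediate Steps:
W(t) = t² (W(t) = 0 + t² = t²)
-1041*W(10) + J = -1041*10² + 1491 = -1041*100 + 1491 = -104100 + 1491 = -102609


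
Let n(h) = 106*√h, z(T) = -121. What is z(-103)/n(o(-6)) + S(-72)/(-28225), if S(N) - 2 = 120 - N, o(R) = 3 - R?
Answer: -3476917/8975550 ≈ -0.38738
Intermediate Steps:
S(N) = 122 - N (S(N) = 2 + (120 - N) = 122 - N)
z(-103)/n(o(-6)) + S(-72)/(-28225) = -121*1/(106*√(3 - 1*(-6))) + (122 - 1*(-72))/(-28225) = -121*1/(106*√(3 + 6)) + (122 + 72)*(-1/28225) = -121/(106*√9) + 194*(-1/28225) = -121/(106*3) - 194/28225 = -121/318 - 194/28225 = -3476917/8975550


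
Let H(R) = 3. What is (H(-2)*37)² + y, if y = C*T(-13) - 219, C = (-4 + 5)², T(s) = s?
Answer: 12089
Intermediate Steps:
C = 1 (C = 1² = 1)
y = -232 (y = 1*(-13) - 219 = -13 - 219 = -232)
(H(-2)*37)² + y = (3*37)² - 232 = 111² - 232 = 12321 - 232 = 12089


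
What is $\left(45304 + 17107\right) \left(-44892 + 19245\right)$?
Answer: $-1600654917$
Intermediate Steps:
$\left(45304 + 17107\right) \left(-44892 + 19245\right) = 62411 \left(-25647\right) = -1600654917$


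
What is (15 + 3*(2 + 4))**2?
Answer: 1089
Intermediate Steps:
(15 + 3*(2 + 4))**2 = (15 + 3*6)**2 = (15 + 18)**2 = 33**2 = 1089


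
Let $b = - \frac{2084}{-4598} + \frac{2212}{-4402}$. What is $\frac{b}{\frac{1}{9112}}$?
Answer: $- \frac{2271184224}{5060099} \approx -448.84$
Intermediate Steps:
$b = - \frac{249252}{5060099}$ ($b = \left(-2084\right) \left(- \frac{1}{4598}\right) + 2212 \left(- \frac{1}{4402}\right) = \frac{1042}{2299} - \frac{1106}{2201} = - \frac{249252}{5060099} \approx -0.049258$)
$\frac{b}{\frac{1}{9112}} = - \frac{249252}{5060099 \cdot \frac{1}{9112}} = - \frac{249252 \frac{1}{\frac{1}{9112}}}{5060099} = \left(- \frac{249252}{5060099}\right) 9112 = - \frac{2271184224}{5060099}$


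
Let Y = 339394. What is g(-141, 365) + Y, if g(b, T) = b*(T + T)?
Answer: 236464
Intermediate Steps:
g(b, T) = 2*T*b (g(b, T) = b*(2*T) = 2*T*b)
g(-141, 365) + Y = 2*365*(-141) + 339394 = -102930 + 339394 = 236464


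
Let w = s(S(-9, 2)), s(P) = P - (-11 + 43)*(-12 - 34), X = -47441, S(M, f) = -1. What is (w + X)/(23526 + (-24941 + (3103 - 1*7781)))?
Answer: 45970/6093 ≈ 7.5447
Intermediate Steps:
s(P) = 1472 + P (s(P) = P - 32*(-46) = P - 1*(-1472) = P + 1472 = 1472 + P)
w = 1471 (w = 1472 - 1 = 1471)
(w + X)/(23526 + (-24941 + (3103 - 1*7781))) = (1471 - 47441)/(23526 + (-24941 + (3103 - 1*7781))) = -45970/(23526 + (-24941 + (3103 - 7781))) = -45970/(23526 + (-24941 - 4678)) = -45970/(23526 - 29619) = -45970/(-6093) = -45970*(-1/6093) = 45970/6093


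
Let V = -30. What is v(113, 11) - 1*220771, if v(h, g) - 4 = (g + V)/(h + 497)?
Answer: -134667889/610 ≈ -2.2077e+5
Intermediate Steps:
v(h, g) = 4 + (-30 + g)/(497 + h) (v(h, g) = 4 + (g - 30)/(h + 497) = 4 + (-30 + g)/(497 + h))
v(113, 11) - 1*220771 = (1958 + 11 + 4*113)/(497 + 113) - 1*220771 = (1958 + 11 + 452)/610 - 220771 = (1/610)*2421 - 220771 = 2421/610 - 220771 = -134667889/610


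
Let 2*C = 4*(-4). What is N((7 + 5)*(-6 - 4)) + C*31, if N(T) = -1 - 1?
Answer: -250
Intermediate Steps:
N(T) = -2
C = -8 (C = (4*(-4))/2 = (1/2)*(-16) = -8)
N((7 + 5)*(-6 - 4)) + C*31 = -2 - 8*31 = -2 - 248 = -250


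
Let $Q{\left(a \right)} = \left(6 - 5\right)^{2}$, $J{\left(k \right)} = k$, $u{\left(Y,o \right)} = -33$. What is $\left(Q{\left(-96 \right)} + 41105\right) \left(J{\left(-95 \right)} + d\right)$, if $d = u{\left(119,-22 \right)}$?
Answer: $-5261568$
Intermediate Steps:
$d = -33$
$Q{\left(a \right)} = 1$ ($Q{\left(a \right)} = 1^{2} = 1$)
$\left(Q{\left(-96 \right)} + 41105\right) \left(J{\left(-95 \right)} + d\right) = \left(1 + 41105\right) \left(-95 - 33\right) = 41106 \left(-128\right) = -5261568$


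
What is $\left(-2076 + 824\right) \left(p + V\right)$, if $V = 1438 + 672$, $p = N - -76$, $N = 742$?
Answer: $-3665856$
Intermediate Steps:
$p = 818$ ($p = 742 - -76 = 742 + 76 = 818$)
$V = 2110$
$\left(-2076 + 824\right) \left(p + V\right) = \left(-2076 + 824\right) \left(818 + 2110\right) = \left(-1252\right) 2928 = -3665856$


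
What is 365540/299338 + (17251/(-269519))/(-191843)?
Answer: 9450186388842009/7738685562155873 ≈ 1.2212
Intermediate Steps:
365540/299338 + (17251/(-269519))/(-191843) = 365540*(1/299338) + (17251*(-1/269519))*(-1/191843) = 182770/149669 - 17251/269519*(-1/191843) = 182770/149669 + 17251/51705333517 = 9450186388842009/7738685562155873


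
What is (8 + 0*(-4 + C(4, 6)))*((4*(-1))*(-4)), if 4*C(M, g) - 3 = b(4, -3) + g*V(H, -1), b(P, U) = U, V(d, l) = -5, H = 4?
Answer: 128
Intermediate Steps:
C(M, g) = -5*g/4 (C(M, g) = ¾ + (-3 + g*(-5))/4 = ¾ + (-3 - 5*g)/4 = ¾ + (-¾ - 5*g/4) = -5*g/4)
(8 + 0*(-4 + C(4, 6)))*((4*(-1))*(-4)) = (8 + 0*(-4 - 5/4*6))*((4*(-1))*(-4)) = (8 + 0*(-4 - 15/2))*(-4*(-4)) = (8 + 0*(-23/2))*16 = (8 + 0)*16 = 8*16 = 128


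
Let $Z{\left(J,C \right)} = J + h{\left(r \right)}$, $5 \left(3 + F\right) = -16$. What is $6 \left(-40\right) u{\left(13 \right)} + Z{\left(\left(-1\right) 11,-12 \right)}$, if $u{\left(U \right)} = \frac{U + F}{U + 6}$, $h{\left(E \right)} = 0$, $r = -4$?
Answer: $- \frac{1841}{19} \approx -96.895$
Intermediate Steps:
$F = - \frac{31}{5}$ ($F = -3 + \frac{1}{5} \left(-16\right) = -3 - \frac{16}{5} = - \frac{31}{5} \approx -6.2$)
$Z{\left(J,C \right)} = J$ ($Z{\left(J,C \right)} = J + 0 = J$)
$u{\left(U \right)} = \frac{- \frac{31}{5} + U}{6 + U}$ ($u{\left(U \right)} = \frac{U - \frac{31}{5}}{U + 6} = \frac{- \frac{31}{5} + U}{6 + U}$)
$6 \left(-40\right) u{\left(13 \right)} + Z{\left(\left(-1\right) 11,-12 \right)} = 6 \left(-40\right) \frac{- \frac{31}{5} + 13}{6 + 13} - 11 = - 240 \cdot \frac{1}{19} \cdot \frac{34}{5} - 11 = \left(-240\right) \frac{34}{95} - 11 = - \frac{1632}{19} - 11 = - \frac{1841}{19}$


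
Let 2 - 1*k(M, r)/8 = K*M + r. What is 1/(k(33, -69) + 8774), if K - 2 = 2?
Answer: 1/8286 ≈ 0.00012069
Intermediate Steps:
K = 4 (K = 2 + 2 = 4)
k(M, r) = 16 - 32*M - 8*r (k(M, r) = 16 - 8*(4*M + r) = 16 - 8*(r + 4*M) = 16 + (-32*M - 8*r) = 16 - 32*M - 8*r)
1/(k(33, -69) + 8774) = 1/((16 - 32*33 - 8*(-69)) + 8774) = 1/((16 - 1056 + 552) + 8774) = 1/(-488 + 8774) = 1/8286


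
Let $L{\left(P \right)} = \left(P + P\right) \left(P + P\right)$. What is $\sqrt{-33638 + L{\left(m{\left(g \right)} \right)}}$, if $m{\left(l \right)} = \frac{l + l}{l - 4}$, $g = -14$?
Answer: $\frac{i \sqrt{2723894}}{9} \approx 183.38 i$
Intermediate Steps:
$m{\left(l \right)} = \frac{2 l}{-4 + l}$
$L{\left(P \right)} = 4 P^{2}$ ($L{\left(P \right)} = 2 P 2 P = 4 P^{2}$)
$\sqrt{-33638 + L{\left(m{\left(g \right)} \right)}} = \sqrt{-33638 + 4 \left(2 \left(-14\right) \frac{1}{-4 - 14}\right)^{2}} = \sqrt{-33638 + 4 \left(2 \left(-14\right) \frac{1}{-18}\right)^{2}} = \sqrt{-33638 + 4 \left(2 \left(-14\right) \left(- \frac{1}{18}\right)\right)^{2}} = \sqrt{-33638 + 4 \left(\frac{14}{9}\right)^{2}} = \sqrt{-33638 + 4 \cdot \frac{196}{81}} = \sqrt{-33638 + \frac{784}{81}} = \sqrt{- \frac{2723894}{81}} = \frac{i \sqrt{2723894}}{9}$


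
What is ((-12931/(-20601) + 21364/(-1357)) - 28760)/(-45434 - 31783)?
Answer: 804424391717/2158644244869 ≈ 0.37265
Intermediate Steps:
((-12931/(-20601) + 21364/(-1357)) - 28760)/(-45434 - 31783) = ((-12931*(-1/20601) + 21364*(-1/1357)) - 28760)/(-77217) = ((12931/20601 - 21364/1357) - 28760)*(-1/77217) = (-422572397/27955557 - 28760)*(-1/77217) = -804424391717/27955557*(-1/77217) = 804424391717/2158644244869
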